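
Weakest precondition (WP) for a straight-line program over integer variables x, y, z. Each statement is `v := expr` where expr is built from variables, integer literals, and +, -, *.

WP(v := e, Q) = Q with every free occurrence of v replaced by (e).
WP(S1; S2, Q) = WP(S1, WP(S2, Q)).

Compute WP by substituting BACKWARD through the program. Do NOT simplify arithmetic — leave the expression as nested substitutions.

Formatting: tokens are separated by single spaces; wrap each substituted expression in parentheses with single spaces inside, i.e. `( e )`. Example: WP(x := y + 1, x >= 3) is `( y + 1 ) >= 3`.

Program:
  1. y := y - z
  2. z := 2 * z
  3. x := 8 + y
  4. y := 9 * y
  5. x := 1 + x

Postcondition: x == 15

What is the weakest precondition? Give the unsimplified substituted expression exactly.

Answer: ( 1 + ( 8 + ( y - z ) ) ) == 15

Derivation:
post: x == 15
stmt 5: x := 1 + x  -- replace 1 occurrence(s) of x with (1 + x)
  => ( 1 + x ) == 15
stmt 4: y := 9 * y  -- replace 0 occurrence(s) of y with (9 * y)
  => ( 1 + x ) == 15
stmt 3: x := 8 + y  -- replace 1 occurrence(s) of x with (8 + y)
  => ( 1 + ( 8 + y ) ) == 15
stmt 2: z := 2 * z  -- replace 0 occurrence(s) of z with (2 * z)
  => ( 1 + ( 8 + y ) ) == 15
stmt 1: y := y - z  -- replace 1 occurrence(s) of y with (y - z)
  => ( 1 + ( 8 + ( y - z ) ) ) == 15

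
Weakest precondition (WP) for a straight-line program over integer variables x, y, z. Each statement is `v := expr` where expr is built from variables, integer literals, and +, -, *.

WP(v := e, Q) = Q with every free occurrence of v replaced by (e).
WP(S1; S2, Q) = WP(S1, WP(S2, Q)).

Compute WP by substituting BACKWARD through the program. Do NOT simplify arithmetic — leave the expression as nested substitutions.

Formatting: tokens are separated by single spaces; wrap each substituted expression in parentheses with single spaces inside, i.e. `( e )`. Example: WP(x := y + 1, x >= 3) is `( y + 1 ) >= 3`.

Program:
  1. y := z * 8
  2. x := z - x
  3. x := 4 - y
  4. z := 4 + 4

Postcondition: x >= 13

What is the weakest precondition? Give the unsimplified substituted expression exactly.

Answer: ( 4 - ( z * 8 ) ) >= 13

Derivation:
post: x >= 13
stmt 4: z := 4 + 4  -- replace 0 occurrence(s) of z with (4 + 4)
  => x >= 13
stmt 3: x := 4 - y  -- replace 1 occurrence(s) of x with (4 - y)
  => ( 4 - y ) >= 13
stmt 2: x := z - x  -- replace 0 occurrence(s) of x with (z - x)
  => ( 4 - y ) >= 13
stmt 1: y := z * 8  -- replace 1 occurrence(s) of y with (z * 8)
  => ( 4 - ( z * 8 ) ) >= 13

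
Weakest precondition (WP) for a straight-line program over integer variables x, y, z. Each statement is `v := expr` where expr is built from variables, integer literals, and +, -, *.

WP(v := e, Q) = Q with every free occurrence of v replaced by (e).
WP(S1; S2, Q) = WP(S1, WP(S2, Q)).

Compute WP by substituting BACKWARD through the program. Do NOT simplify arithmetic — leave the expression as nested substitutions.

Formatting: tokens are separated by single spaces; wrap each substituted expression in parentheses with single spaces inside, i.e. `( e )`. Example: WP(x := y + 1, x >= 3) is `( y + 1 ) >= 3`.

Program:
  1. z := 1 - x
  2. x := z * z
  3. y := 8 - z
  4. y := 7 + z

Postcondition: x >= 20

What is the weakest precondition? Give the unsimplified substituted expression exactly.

post: x >= 20
stmt 4: y := 7 + z  -- replace 0 occurrence(s) of y with (7 + z)
  => x >= 20
stmt 3: y := 8 - z  -- replace 0 occurrence(s) of y with (8 - z)
  => x >= 20
stmt 2: x := z * z  -- replace 1 occurrence(s) of x with (z * z)
  => ( z * z ) >= 20
stmt 1: z := 1 - x  -- replace 2 occurrence(s) of z with (1 - x)
  => ( ( 1 - x ) * ( 1 - x ) ) >= 20

Answer: ( ( 1 - x ) * ( 1 - x ) ) >= 20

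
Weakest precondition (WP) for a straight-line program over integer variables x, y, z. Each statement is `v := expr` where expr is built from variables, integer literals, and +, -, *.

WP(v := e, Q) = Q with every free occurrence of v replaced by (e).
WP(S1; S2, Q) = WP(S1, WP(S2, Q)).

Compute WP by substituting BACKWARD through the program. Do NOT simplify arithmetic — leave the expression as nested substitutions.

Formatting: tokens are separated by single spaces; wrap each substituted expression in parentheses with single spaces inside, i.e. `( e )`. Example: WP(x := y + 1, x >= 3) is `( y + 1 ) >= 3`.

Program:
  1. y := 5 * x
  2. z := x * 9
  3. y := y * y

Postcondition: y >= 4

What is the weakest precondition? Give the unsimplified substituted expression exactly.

post: y >= 4
stmt 3: y := y * y  -- replace 1 occurrence(s) of y with (y * y)
  => ( y * y ) >= 4
stmt 2: z := x * 9  -- replace 0 occurrence(s) of z with (x * 9)
  => ( y * y ) >= 4
stmt 1: y := 5 * x  -- replace 2 occurrence(s) of y with (5 * x)
  => ( ( 5 * x ) * ( 5 * x ) ) >= 4

Answer: ( ( 5 * x ) * ( 5 * x ) ) >= 4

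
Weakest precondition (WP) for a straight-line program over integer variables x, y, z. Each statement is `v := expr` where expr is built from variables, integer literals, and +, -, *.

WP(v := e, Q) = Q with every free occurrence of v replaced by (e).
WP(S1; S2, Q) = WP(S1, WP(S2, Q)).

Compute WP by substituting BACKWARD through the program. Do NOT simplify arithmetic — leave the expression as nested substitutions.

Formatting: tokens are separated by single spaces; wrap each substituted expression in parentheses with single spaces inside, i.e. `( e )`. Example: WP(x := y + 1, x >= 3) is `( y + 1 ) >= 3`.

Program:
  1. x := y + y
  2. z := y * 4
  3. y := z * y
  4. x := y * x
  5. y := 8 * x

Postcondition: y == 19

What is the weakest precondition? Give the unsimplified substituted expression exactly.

Answer: ( 8 * ( ( ( y * 4 ) * y ) * ( y + y ) ) ) == 19

Derivation:
post: y == 19
stmt 5: y := 8 * x  -- replace 1 occurrence(s) of y with (8 * x)
  => ( 8 * x ) == 19
stmt 4: x := y * x  -- replace 1 occurrence(s) of x with (y * x)
  => ( 8 * ( y * x ) ) == 19
stmt 3: y := z * y  -- replace 1 occurrence(s) of y with (z * y)
  => ( 8 * ( ( z * y ) * x ) ) == 19
stmt 2: z := y * 4  -- replace 1 occurrence(s) of z with (y * 4)
  => ( 8 * ( ( ( y * 4 ) * y ) * x ) ) == 19
stmt 1: x := y + y  -- replace 1 occurrence(s) of x with (y + y)
  => ( 8 * ( ( ( y * 4 ) * y ) * ( y + y ) ) ) == 19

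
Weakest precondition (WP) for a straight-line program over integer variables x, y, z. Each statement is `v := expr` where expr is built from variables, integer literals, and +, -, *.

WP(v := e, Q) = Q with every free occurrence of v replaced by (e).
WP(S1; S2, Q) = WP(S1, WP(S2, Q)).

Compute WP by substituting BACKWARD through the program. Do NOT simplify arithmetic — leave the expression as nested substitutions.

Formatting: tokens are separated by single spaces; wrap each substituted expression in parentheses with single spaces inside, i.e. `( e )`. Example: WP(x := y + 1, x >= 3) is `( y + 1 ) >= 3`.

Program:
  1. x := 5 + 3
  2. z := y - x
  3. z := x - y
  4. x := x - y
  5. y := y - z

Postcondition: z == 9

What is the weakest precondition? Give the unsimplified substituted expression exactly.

Answer: ( ( 5 + 3 ) - y ) == 9

Derivation:
post: z == 9
stmt 5: y := y - z  -- replace 0 occurrence(s) of y with (y - z)
  => z == 9
stmt 4: x := x - y  -- replace 0 occurrence(s) of x with (x - y)
  => z == 9
stmt 3: z := x - y  -- replace 1 occurrence(s) of z with (x - y)
  => ( x - y ) == 9
stmt 2: z := y - x  -- replace 0 occurrence(s) of z with (y - x)
  => ( x - y ) == 9
stmt 1: x := 5 + 3  -- replace 1 occurrence(s) of x with (5 + 3)
  => ( ( 5 + 3 ) - y ) == 9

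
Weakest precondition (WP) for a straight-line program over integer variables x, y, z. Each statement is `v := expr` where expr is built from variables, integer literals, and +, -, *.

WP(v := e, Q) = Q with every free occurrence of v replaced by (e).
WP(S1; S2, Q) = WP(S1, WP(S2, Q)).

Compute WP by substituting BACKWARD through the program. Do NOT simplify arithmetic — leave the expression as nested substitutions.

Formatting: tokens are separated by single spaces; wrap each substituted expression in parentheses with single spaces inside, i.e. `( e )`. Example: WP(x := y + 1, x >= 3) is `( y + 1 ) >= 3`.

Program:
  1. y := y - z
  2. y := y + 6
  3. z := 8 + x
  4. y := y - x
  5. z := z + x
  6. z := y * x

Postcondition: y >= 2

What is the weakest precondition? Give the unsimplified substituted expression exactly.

post: y >= 2
stmt 6: z := y * x  -- replace 0 occurrence(s) of z with (y * x)
  => y >= 2
stmt 5: z := z + x  -- replace 0 occurrence(s) of z with (z + x)
  => y >= 2
stmt 4: y := y - x  -- replace 1 occurrence(s) of y with (y - x)
  => ( y - x ) >= 2
stmt 3: z := 8 + x  -- replace 0 occurrence(s) of z with (8 + x)
  => ( y - x ) >= 2
stmt 2: y := y + 6  -- replace 1 occurrence(s) of y with (y + 6)
  => ( ( y + 6 ) - x ) >= 2
stmt 1: y := y - z  -- replace 1 occurrence(s) of y with (y - z)
  => ( ( ( y - z ) + 6 ) - x ) >= 2

Answer: ( ( ( y - z ) + 6 ) - x ) >= 2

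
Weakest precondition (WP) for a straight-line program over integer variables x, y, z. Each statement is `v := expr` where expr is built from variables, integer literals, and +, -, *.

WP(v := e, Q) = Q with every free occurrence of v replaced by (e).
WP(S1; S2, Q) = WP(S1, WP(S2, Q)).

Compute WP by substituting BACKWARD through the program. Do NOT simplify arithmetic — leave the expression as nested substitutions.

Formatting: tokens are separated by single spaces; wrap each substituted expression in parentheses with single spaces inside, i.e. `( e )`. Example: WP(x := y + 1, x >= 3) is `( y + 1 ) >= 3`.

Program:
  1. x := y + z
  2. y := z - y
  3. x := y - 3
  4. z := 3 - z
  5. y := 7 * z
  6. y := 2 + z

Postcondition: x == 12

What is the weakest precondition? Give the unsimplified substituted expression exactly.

post: x == 12
stmt 6: y := 2 + z  -- replace 0 occurrence(s) of y with (2 + z)
  => x == 12
stmt 5: y := 7 * z  -- replace 0 occurrence(s) of y with (7 * z)
  => x == 12
stmt 4: z := 3 - z  -- replace 0 occurrence(s) of z with (3 - z)
  => x == 12
stmt 3: x := y - 3  -- replace 1 occurrence(s) of x with (y - 3)
  => ( y - 3 ) == 12
stmt 2: y := z - y  -- replace 1 occurrence(s) of y with (z - y)
  => ( ( z - y ) - 3 ) == 12
stmt 1: x := y + z  -- replace 0 occurrence(s) of x with (y + z)
  => ( ( z - y ) - 3 ) == 12

Answer: ( ( z - y ) - 3 ) == 12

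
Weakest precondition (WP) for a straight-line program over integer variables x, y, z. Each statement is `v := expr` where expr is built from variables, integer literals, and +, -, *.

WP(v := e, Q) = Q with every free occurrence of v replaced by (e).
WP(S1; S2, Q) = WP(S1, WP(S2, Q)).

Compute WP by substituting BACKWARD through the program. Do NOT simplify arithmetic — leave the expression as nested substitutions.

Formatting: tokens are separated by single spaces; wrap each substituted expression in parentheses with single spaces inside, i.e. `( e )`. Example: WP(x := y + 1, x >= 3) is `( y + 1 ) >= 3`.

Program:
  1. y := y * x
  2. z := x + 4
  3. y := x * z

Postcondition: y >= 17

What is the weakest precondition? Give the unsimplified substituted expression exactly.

post: y >= 17
stmt 3: y := x * z  -- replace 1 occurrence(s) of y with (x * z)
  => ( x * z ) >= 17
stmt 2: z := x + 4  -- replace 1 occurrence(s) of z with (x + 4)
  => ( x * ( x + 4 ) ) >= 17
stmt 1: y := y * x  -- replace 0 occurrence(s) of y with (y * x)
  => ( x * ( x + 4 ) ) >= 17

Answer: ( x * ( x + 4 ) ) >= 17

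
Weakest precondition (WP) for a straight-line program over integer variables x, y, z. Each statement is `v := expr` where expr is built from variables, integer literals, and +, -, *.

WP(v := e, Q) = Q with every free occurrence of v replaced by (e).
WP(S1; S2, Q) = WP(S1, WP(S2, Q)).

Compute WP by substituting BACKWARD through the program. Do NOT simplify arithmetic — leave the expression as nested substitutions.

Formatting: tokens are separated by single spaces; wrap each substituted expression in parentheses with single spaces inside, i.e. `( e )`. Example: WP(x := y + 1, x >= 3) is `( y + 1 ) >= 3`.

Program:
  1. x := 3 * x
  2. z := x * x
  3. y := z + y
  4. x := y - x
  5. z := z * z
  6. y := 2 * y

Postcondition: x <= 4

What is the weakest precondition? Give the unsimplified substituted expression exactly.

Answer: ( ( ( ( 3 * x ) * ( 3 * x ) ) + y ) - ( 3 * x ) ) <= 4

Derivation:
post: x <= 4
stmt 6: y := 2 * y  -- replace 0 occurrence(s) of y with (2 * y)
  => x <= 4
stmt 5: z := z * z  -- replace 0 occurrence(s) of z with (z * z)
  => x <= 4
stmt 4: x := y - x  -- replace 1 occurrence(s) of x with (y - x)
  => ( y - x ) <= 4
stmt 3: y := z + y  -- replace 1 occurrence(s) of y with (z + y)
  => ( ( z + y ) - x ) <= 4
stmt 2: z := x * x  -- replace 1 occurrence(s) of z with (x * x)
  => ( ( ( x * x ) + y ) - x ) <= 4
stmt 1: x := 3 * x  -- replace 3 occurrence(s) of x with (3 * x)
  => ( ( ( ( 3 * x ) * ( 3 * x ) ) + y ) - ( 3 * x ) ) <= 4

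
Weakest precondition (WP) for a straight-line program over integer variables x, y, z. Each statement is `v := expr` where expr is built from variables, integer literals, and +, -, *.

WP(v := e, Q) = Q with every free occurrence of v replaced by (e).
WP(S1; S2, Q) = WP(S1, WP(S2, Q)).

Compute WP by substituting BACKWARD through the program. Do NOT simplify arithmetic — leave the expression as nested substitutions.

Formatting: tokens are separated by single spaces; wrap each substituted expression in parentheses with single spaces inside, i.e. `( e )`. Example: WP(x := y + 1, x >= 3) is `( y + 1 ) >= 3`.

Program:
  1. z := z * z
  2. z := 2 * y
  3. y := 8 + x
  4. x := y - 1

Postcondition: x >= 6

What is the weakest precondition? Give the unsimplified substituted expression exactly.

Answer: ( ( 8 + x ) - 1 ) >= 6

Derivation:
post: x >= 6
stmt 4: x := y - 1  -- replace 1 occurrence(s) of x with (y - 1)
  => ( y - 1 ) >= 6
stmt 3: y := 8 + x  -- replace 1 occurrence(s) of y with (8 + x)
  => ( ( 8 + x ) - 1 ) >= 6
stmt 2: z := 2 * y  -- replace 0 occurrence(s) of z with (2 * y)
  => ( ( 8 + x ) - 1 ) >= 6
stmt 1: z := z * z  -- replace 0 occurrence(s) of z with (z * z)
  => ( ( 8 + x ) - 1 ) >= 6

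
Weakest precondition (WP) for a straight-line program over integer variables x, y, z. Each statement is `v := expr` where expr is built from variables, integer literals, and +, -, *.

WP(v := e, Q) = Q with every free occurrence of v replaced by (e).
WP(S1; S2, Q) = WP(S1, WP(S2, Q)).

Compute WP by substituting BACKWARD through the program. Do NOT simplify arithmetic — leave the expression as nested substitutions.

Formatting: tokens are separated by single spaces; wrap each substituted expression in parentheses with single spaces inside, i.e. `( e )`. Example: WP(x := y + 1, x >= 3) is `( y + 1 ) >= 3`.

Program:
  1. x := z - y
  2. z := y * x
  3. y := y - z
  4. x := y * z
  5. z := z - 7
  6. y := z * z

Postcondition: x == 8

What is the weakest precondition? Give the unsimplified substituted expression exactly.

Answer: ( ( y - ( y * ( z - y ) ) ) * ( y * ( z - y ) ) ) == 8

Derivation:
post: x == 8
stmt 6: y := z * z  -- replace 0 occurrence(s) of y with (z * z)
  => x == 8
stmt 5: z := z - 7  -- replace 0 occurrence(s) of z with (z - 7)
  => x == 8
stmt 4: x := y * z  -- replace 1 occurrence(s) of x with (y * z)
  => ( y * z ) == 8
stmt 3: y := y - z  -- replace 1 occurrence(s) of y with (y - z)
  => ( ( y - z ) * z ) == 8
stmt 2: z := y * x  -- replace 2 occurrence(s) of z with (y * x)
  => ( ( y - ( y * x ) ) * ( y * x ) ) == 8
stmt 1: x := z - y  -- replace 2 occurrence(s) of x with (z - y)
  => ( ( y - ( y * ( z - y ) ) ) * ( y * ( z - y ) ) ) == 8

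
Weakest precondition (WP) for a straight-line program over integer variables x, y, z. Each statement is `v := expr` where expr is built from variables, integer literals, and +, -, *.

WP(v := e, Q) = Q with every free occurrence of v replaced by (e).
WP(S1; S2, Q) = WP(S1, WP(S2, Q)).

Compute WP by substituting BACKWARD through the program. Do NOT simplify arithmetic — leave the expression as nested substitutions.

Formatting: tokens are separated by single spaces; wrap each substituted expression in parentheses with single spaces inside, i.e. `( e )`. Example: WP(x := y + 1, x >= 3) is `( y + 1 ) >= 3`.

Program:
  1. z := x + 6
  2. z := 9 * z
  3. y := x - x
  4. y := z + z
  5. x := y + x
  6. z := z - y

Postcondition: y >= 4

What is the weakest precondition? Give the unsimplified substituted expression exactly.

post: y >= 4
stmt 6: z := z - y  -- replace 0 occurrence(s) of z with (z - y)
  => y >= 4
stmt 5: x := y + x  -- replace 0 occurrence(s) of x with (y + x)
  => y >= 4
stmt 4: y := z + z  -- replace 1 occurrence(s) of y with (z + z)
  => ( z + z ) >= 4
stmt 3: y := x - x  -- replace 0 occurrence(s) of y with (x - x)
  => ( z + z ) >= 4
stmt 2: z := 9 * z  -- replace 2 occurrence(s) of z with (9 * z)
  => ( ( 9 * z ) + ( 9 * z ) ) >= 4
stmt 1: z := x + 6  -- replace 2 occurrence(s) of z with (x + 6)
  => ( ( 9 * ( x + 6 ) ) + ( 9 * ( x + 6 ) ) ) >= 4

Answer: ( ( 9 * ( x + 6 ) ) + ( 9 * ( x + 6 ) ) ) >= 4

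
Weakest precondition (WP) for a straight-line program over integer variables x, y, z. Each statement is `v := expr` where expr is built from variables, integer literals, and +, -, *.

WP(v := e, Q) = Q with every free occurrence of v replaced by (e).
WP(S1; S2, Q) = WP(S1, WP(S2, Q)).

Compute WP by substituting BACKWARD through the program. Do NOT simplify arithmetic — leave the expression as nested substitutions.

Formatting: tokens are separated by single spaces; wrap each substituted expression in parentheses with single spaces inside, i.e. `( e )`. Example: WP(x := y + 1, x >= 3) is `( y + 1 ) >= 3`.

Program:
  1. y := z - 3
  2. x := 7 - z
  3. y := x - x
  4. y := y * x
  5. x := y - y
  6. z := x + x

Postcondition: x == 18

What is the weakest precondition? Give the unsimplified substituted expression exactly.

post: x == 18
stmt 6: z := x + x  -- replace 0 occurrence(s) of z with (x + x)
  => x == 18
stmt 5: x := y - y  -- replace 1 occurrence(s) of x with (y - y)
  => ( y - y ) == 18
stmt 4: y := y * x  -- replace 2 occurrence(s) of y with (y * x)
  => ( ( y * x ) - ( y * x ) ) == 18
stmt 3: y := x - x  -- replace 2 occurrence(s) of y with (x - x)
  => ( ( ( x - x ) * x ) - ( ( x - x ) * x ) ) == 18
stmt 2: x := 7 - z  -- replace 6 occurrence(s) of x with (7 - z)
  => ( ( ( ( 7 - z ) - ( 7 - z ) ) * ( 7 - z ) ) - ( ( ( 7 - z ) - ( 7 - z ) ) * ( 7 - z ) ) ) == 18
stmt 1: y := z - 3  -- replace 0 occurrence(s) of y with (z - 3)
  => ( ( ( ( 7 - z ) - ( 7 - z ) ) * ( 7 - z ) ) - ( ( ( 7 - z ) - ( 7 - z ) ) * ( 7 - z ) ) ) == 18

Answer: ( ( ( ( 7 - z ) - ( 7 - z ) ) * ( 7 - z ) ) - ( ( ( 7 - z ) - ( 7 - z ) ) * ( 7 - z ) ) ) == 18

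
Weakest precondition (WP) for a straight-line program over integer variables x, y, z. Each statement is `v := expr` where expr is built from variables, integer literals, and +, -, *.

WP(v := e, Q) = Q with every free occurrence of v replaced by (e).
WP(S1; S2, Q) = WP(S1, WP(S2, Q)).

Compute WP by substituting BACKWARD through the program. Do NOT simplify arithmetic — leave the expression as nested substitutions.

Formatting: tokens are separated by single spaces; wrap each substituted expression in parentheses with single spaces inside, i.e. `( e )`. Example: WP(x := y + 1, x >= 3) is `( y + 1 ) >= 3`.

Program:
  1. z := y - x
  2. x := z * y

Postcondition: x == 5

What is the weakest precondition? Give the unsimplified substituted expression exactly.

Answer: ( ( y - x ) * y ) == 5

Derivation:
post: x == 5
stmt 2: x := z * y  -- replace 1 occurrence(s) of x with (z * y)
  => ( z * y ) == 5
stmt 1: z := y - x  -- replace 1 occurrence(s) of z with (y - x)
  => ( ( y - x ) * y ) == 5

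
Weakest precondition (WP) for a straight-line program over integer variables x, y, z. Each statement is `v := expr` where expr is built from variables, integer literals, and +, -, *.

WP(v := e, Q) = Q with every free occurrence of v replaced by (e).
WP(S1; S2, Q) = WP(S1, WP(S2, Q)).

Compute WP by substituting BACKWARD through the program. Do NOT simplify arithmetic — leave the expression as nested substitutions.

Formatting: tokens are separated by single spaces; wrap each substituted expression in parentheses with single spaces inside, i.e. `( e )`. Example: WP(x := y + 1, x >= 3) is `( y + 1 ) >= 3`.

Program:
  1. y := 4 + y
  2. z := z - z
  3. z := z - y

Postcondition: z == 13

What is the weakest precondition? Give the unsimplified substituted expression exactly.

post: z == 13
stmt 3: z := z - y  -- replace 1 occurrence(s) of z with (z - y)
  => ( z - y ) == 13
stmt 2: z := z - z  -- replace 1 occurrence(s) of z with (z - z)
  => ( ( z - z ) - y ) == 13
stmt 1: y := 4 + y  -- replace 1 occurrence(s) of y with (4 + y)
  => ( ( z - z ) - ( 4 + y ) ) == 13

Answer: ( ( z - z ) - ( 4 + y ) ) == 13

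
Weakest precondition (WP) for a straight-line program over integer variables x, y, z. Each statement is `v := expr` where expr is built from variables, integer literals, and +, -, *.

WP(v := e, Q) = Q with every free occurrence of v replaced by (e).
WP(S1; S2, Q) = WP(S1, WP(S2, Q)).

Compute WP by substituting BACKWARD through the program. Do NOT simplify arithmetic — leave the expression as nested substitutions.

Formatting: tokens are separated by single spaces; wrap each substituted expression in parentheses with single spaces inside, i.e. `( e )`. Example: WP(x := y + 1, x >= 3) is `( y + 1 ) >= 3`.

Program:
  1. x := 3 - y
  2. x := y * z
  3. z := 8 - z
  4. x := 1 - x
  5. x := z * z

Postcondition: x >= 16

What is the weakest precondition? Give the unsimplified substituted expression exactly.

post: x >= 16
stmt 5: x := z * z  -- replace 1 occurrence(s) of x with (z * z)
  => ( z * z ) >= 16
stmt 4: x := 1 - x  -- replace 0 occurrence(s) of x with (1 - x)
  => ( z * z ) >= 16
stmt 3: z := 8 - z  -- replace 2 occurrence(s) of z with (8 - z)
  => ( ( 8 - z ) * ( 8 - z ) ) >= 16
stmt 2: x := y * z  -- replace 0 occurrence(s) of x with (y * z)
  => ( ( 8 - z ) * ( 8 - z ) ) >= 16
stmt 1: x := 3 - y  -- replace 0 occurrence(s) of x with (3 - y)
  => ( ( 8 - z ) * ( 8 - z ) ) >= 16

Answer: ( ( 8 - z ) * ( 8 - z ) ) >= 16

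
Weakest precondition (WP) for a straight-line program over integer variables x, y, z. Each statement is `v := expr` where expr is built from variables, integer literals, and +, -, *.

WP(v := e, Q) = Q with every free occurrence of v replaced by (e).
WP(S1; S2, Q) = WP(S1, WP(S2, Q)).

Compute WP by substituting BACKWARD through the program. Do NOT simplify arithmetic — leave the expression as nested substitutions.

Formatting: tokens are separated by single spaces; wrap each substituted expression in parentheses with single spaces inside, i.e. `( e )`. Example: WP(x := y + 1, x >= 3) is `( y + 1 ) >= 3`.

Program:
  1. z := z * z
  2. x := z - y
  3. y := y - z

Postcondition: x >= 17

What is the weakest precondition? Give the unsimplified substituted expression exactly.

post: x >= 17
stmt 3: y := y - z  -- replace 0 occurrence(s) of y with (y - z)
  => x >= 17
stmt 2: x := z - y  -- replace 1 occurrence(s) of x with (z - y)
  => ( z - y ) >= 17
stmt 1: z := z * z  -- replace 1 occurrence(s) of z with (z * z)
  => ( ( z * z ) - y ) >= 17

Answer: ( ( z * z ) - y ) >= 17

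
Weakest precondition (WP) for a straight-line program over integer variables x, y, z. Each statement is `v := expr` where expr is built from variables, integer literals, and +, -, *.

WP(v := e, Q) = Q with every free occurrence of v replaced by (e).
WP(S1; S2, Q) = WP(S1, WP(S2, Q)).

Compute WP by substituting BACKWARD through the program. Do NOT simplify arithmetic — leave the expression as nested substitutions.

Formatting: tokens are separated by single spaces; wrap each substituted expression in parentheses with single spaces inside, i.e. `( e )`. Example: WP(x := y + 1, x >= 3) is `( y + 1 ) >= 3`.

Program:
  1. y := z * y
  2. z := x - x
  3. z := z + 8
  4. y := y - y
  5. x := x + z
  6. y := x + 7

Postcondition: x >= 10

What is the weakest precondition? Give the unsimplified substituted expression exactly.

Answer: ( x + ( ( x - x ) + 8 ) ) >= 10

Derivation:
post: x >= 10
stmt 6: y := x + 7  -- replace 0 occurrence(s) of y with (x + 7)
  => x >= 10
stmt 5: x := x + z  -- replace 1 occurrence(s) of x with (x + z)
  => ( x + z ) >= 10
stmt 4: y := y - y  -- replace 0 occurrence(s) of y with (y - y)
  => ( x + z ) >= 10
stmt 3: z := z + 8  -- replace 1 occurrence(s) of z with (z + 8)
  => ( x + ( z + 8 ) ) >= 10
stmt 2: z := x - x  -- replace 1 occurrence(s) of z with (x - x)
  => ( x + ( ( x - x ) + 8 ) ) >= 10
stmt 1: y := z * y  -- replace 0 occurrence(s) of y with (z * y)
  => ( x + ( ( x - x ) + 8 ) ) >= 10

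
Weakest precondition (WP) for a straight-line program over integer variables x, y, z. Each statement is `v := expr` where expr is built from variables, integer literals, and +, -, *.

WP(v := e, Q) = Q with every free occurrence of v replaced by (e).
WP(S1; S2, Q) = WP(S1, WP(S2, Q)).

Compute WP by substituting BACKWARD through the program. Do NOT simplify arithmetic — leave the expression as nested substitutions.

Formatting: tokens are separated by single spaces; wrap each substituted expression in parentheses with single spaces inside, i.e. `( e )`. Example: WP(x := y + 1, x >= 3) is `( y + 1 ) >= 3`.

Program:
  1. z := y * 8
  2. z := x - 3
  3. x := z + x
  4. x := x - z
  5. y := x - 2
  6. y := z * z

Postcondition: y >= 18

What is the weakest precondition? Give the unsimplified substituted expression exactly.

Answer: ( ( x - 3 ) * ( x - 3 ) ) >= 18

Derivation:
post: y >= 18
stmt 6: y := z * z  -- replace 1 occurrence(s) of y with (z * z)
  => ( z * z ) >= 18
stmt 5: y := x - 2  -- replace 0 occurrence(s) of y with (x - 2)
  => ( z * z ) >= 18
stmt 4: x := x - z  -- replace 0 occurrence(s) of x with (x - z)
  => ( z * z ) >= 18
stmt 3: x := z + x  -- replace 0 occurrence(s) of x with (z + x)
  => ( z * z ) >= 18
stmt 2: z := x - 3  -- replace 2 occurrence(s) of z with (x - 3)
  => ( ( x - 3 ) * ( x - 3 ) ) >= 18
stmt 1: z := y * 8  -- replace 0 occurrence(s) of z with (y * 8)
  => ( ( x - 3 ) * ( x - 3 ) ) >= 18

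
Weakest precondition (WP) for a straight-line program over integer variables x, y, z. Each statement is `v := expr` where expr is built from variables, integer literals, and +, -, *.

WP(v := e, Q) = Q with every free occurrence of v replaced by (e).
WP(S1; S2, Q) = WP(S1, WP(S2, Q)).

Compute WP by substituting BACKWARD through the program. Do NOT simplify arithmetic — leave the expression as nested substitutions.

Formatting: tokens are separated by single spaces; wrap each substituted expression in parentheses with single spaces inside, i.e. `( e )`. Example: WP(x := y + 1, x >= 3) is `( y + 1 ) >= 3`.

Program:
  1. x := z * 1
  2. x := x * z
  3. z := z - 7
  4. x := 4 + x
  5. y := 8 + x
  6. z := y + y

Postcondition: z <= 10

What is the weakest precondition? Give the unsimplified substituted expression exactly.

post: z <= 10
stmt 6: z := y + y  -- replace 1 occurrence(s) of z with (y + y)
  => ( y + y ) <= 10
stmt 5: y := 8 + x  -- replace 2 occurrence(s) of y with (8 + x)
  => ( ( 8 + x ) + ( 8 + x ) ) <= 10
stmt 4: x := 4 + x  -- replace 2 occurrence(s) of x with (4 + x)
  => ( ( 8 + ( 4 + x ) ) + ( 8 + ( 4 + x ) ) ) <= 10
stmt 3: z := z - 7  -- replace 0 occurrence(s) of z with (z - 7)
  => ( ( 8 + ( 4 + x ) ) + ( 8 + ( 4 + x ) ) ) <= 10
stmt 2: x := x * z  -- replace 2 occurrence(s) of x with (x * z)
  => ( ( 8 + ( 4 + ( x * z ) ) ) + ( 8 + ( 4 + ( x * z ) ) ) ) <= 10
stmt 1: x := z * 1  -- replace 2 occurrence(s) of x with (z * 1)
  => ( ( 8 + ( 4 + ( ( z * 1 ) * z ) ) ) + ( 8 + ( 4 + ( ( z * 1 ) * z ) ) ) ) <= 10

Answer: ( ( 8 + ( 4 + ( ( z * 1 ) * z ) ) ) + ( 8 + ( 4 + ( ( z * 1 ) * z ) ) ) ) <= 10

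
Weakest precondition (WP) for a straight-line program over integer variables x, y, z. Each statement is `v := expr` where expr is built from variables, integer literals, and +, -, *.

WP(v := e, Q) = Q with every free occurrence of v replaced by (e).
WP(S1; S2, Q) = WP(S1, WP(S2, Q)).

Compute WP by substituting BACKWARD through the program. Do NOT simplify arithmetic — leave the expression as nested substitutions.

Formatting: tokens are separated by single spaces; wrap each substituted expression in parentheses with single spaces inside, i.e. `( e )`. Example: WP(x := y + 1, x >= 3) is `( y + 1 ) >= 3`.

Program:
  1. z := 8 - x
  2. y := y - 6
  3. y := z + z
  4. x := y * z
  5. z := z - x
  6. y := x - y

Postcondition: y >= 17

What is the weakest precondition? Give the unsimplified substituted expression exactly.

Answer: ( ( ( ( 8 - x ) + ( 8 - x ) ) * ( 8 - x ) ) - ( ( 8 - x ) + ( 8 - x ) ) ) >= 17

Derivation:
post: y >= 17
stmt 6: y := x - y  -- replace 1 occurrence(s) of y with (x - y)
  => ( x - y ) >= 17
stmt 5: z := z - x  -- replace 0 occurrence(s) of z with (z - x)
  => ( x - y ) >= 17
stmt 4: x := y * z  -- replace 1 occurrence(s) of x with (y * z)
  => ( ( y * z ) - y ) >= 17
stmt 3: y := z + z  -- replace 2 occurrence(s) of y with (z + z)
  => ( ( ( z + z ) * z ) - ( z + z ) ) >= 17
stmt 2: y := y - 6  -- replace 0 occurrence(s) of y with (y - 6)
  => ( ( ( z + z ) * z ) - ( z + z ) ) >= 17
stmt 1: z := 8 - x  -- replace 5 occurrence(s) of z with (8 - x)
  => ( ( ( ( 8 - x ) + ( 8 - x ) ) * ( 8 - x ) ) - ( ( 8 - x ) + ( 8 - x ) ) ) >= 17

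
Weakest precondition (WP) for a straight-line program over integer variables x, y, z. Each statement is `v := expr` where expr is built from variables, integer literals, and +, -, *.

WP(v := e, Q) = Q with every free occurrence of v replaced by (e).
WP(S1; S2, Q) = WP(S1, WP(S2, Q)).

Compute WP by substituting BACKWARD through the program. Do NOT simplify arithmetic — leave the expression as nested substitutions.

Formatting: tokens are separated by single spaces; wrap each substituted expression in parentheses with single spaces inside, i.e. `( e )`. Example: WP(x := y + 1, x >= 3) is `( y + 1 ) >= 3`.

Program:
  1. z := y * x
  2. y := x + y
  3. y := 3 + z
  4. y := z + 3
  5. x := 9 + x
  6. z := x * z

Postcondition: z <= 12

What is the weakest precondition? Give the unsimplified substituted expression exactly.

Answer: ( ( 9 + x ) * ( y * x ) ) <= 12

Derivation:
post: z <= 12
stmt 6: z := x * z  -- replace 1 occurrence(s) of z with (x * z)
  => ( x * z ) <= 12
stmt 5: x := 9 + x  -- replace 1 occurrence(s) of x with (9 + x)
  => ( ( 9 + x ) * z ) <= 12
stmt 4: y := z + 3  -- replace 0 occurrence(s) of y with (z + 3)
  => ( ( 9 + x ) * z ) <= 12
stmt 3: y := 3 + z  -- replace 0 occurrence(s) of y with (3 + z)
  => ( ( 9 + x ) * z ) <= 12
stmt 2: y := x + y  -- replace 0 occurrence(s) of y with (x + y)
  => ( ( 9 + x ) * z ) <= 12
stmt 1: z := y * x  -- replace 1 occurrence(s) of z with (y * x)
  => ( ( 9 + x ) * ( y * x ) ) <= 12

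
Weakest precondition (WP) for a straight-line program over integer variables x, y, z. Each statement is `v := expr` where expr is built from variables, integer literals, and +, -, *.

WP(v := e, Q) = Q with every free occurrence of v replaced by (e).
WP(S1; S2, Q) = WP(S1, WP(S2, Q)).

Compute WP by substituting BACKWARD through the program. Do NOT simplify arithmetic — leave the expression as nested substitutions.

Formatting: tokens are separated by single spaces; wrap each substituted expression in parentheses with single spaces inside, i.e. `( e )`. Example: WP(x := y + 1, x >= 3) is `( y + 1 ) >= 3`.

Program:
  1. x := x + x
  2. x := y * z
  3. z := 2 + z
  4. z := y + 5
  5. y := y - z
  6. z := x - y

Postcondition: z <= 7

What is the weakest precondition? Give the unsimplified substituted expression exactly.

post: z <= 7
stmt 6: z := x - y  -- replace 1 occurrence(s) of z with (x - y)
  => ( x - y ) <= 7
stmt 5: y := y - z  -- replace 1 occurrence(s) of y with (y - z)
  => ( x - ( y - z ) ) <= 7
stmt 4: z := y + 5  -- replace 1 occurrence(s) of z with (y + 5)
  => ( x - ( y - ( y + 5 ) ) ) <= 7
stmt 3: z := 2 + z  -- replace 0 occurrence(s) of z with (2 + z)
  => ( x - ( y - ( y + 5 ) ) ) <= 7
stmt 2: x := y * z  -- replace 1 occurrence(s) of x with (y * z)
  => ( ( y * z ) - ( y - ( y + 5 ) ) ) <= 7
stmt 1: x := x + x  -- replace 0 occurrence(s) of x with (x + x)
  => ( ( y * z ) - ( y - ( y + 5 ) ) ) <= 7

Answer: ( ( y * z ) - ( y - ( y + 5 ) ) ) <= 7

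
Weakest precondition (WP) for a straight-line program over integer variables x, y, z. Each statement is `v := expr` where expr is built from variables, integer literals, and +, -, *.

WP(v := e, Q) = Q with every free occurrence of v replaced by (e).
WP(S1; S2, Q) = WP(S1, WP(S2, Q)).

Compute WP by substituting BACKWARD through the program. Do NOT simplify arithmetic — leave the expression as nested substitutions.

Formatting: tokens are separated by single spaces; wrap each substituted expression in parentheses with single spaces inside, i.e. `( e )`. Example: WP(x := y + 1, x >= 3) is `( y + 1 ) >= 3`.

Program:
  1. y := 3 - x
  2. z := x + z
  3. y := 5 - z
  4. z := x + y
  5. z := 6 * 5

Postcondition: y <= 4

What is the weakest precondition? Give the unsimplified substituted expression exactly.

Answer: ( 5 - ( x + z ) ) <= 4

Derivation:
post: y <= 4
stmt 5: z := 6 * 5  -- replace 0 occurrence(s) of z with (6 * 5)
  => y <= 4
stmt 4: z := x + y  -- replace 0 occurrence(s) of z with (x + y)
  => y <= 4
stmt 3: y := 5 - z  -- replace 1 occurrence(s) of y with (5 - z)
  => ( 5 - z ) <= 4
stmt 2: z := x + z  -- replace 1 occurrence(s) of z with (x + z)
  => ( 5 - ( x + z ) ) <= 4
stmt 1: y := 3 - x  -- replace 0 occurrence(s) of y with (3 - x)
  => ( 5 - ( x + z ) ) <= 4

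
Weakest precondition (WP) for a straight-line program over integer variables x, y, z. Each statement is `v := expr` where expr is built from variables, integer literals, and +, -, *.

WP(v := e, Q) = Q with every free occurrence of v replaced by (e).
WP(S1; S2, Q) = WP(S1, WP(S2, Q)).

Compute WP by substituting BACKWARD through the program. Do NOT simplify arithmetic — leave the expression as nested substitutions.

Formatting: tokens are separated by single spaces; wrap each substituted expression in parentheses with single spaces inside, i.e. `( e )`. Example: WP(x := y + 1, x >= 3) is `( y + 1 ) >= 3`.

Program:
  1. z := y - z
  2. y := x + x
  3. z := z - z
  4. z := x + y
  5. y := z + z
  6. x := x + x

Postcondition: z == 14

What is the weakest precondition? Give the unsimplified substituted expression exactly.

post: z == 14
stmt 6: x := x + x  -- replace 0 occurrence(s) of x with (x + x)
  => z == 14
stmt 5: y := z + z  -- replace 0 occurrence(s) of y with (z + z)
  => z == 14
stmt 4: z := x + y  -- replace 1 occurrence(s) of z with (x + y)
  => ( x + y ) == 14
stmt 3: z := z - z  -- replace 0 occurrence(s) of z with (z - z)
  => ( x + y ) == 14
stmt 2: y := x + x  -- replace 1 occurrence(s) of y with (x + x)
  => ( x + ( x + x ) ) == 14
stmt 1: z := y - z  -- replace 0 occurrence(s) of z with (y - z)
  => ( x + ( x + x ) ) == 14

Answer: ( x + ( x + x ) ) == 14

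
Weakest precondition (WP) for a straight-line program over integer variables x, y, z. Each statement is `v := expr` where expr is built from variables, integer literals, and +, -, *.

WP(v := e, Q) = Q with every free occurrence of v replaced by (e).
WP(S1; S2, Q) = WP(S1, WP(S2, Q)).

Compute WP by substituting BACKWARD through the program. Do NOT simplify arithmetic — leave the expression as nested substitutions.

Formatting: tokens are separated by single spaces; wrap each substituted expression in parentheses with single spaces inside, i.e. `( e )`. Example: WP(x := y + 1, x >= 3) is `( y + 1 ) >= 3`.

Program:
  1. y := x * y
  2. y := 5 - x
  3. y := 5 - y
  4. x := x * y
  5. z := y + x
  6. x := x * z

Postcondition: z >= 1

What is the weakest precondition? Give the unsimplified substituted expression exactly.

post: z >= 1
stmt 6: x := x * z  -- replace 0 occurrence(s) of x with (x * z)
  => z >= 1
stmt 5: z := y + x  -- replace 1 occurrence(s) of z with (y + x)
  => ( y + x ) >= 1
stmt 4: x := x * y  -- replace 1 occurrence(s) of x with (x * y)
  => ( y + ( x * y ) ) >= 1
stmt 3: y := 5 - y  -- replace 2 occurrence(s) of y with (5 - y)
  => ( ( 5 - y ) + ( x * ( 5 - y ) ) ) >= 1
stmt 2: y := 5 - x  -- replace 2 occurrence(s) of y with (5 - x)
  => ( ( 5 - ( 5 - x ) ) + ( x * ( 5 - ( 5 - x ) ) ) ) >= 1
stmt 1: y := x * y  -- replace 0 occurrence(s) of y with (x * y)
  => ( ( 5 - ( 5 - x ) ) + ( x * ( 5 - ( 5 - x ) ) ) ) >= 1

Answer: ( ( 5 - ( 5 - x ) ) + ( x * ( 5 - ( 5 - x ) ) ) ) >= 1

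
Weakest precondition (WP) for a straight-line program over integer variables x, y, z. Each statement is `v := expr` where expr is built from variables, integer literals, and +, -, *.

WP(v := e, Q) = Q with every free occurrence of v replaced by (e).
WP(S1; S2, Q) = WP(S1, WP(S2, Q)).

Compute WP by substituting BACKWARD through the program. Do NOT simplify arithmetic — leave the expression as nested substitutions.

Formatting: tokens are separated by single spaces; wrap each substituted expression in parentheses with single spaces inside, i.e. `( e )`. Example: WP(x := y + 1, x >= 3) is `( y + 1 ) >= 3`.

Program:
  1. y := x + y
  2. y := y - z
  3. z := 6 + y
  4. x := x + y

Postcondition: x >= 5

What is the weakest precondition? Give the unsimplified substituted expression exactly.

post: x >= 5
stmt 4: x := x + y  -- replace 1 occurrence(s) of x with (x + y)
  => ( x + y ) >= 5
stmt 3: z := 6 + y  -- replace 0 occurrence(s) of z with (6 + y)
  => ( x + y ) >= 5
stmt 2: y := y - z  -- replace 1 occurrence(s) of y with (y - z)
  => ( x + ( y - z ) ) >= 5
stmt 1: y := x + y  -- replace 1 occurrence(s) of y with (x + y)
  => ( x + ( ( x + y ) - z ) ) >= 5

Answer: ( x + ( ( x + y ) - z ) ) >= 5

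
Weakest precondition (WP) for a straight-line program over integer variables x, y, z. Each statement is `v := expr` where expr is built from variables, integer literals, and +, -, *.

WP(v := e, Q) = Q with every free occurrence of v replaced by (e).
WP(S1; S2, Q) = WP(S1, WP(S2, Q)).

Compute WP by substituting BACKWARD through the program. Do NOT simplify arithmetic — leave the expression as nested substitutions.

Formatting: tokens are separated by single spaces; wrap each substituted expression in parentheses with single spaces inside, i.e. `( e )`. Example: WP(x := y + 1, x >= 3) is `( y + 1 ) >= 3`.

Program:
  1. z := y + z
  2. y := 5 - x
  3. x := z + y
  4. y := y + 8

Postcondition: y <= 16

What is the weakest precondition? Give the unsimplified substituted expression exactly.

Answer: ( ( 5 - x ) + 8 ) <= 16

Derivation:
post: y <= 16
stmt 4: y := y + 8  -- replace 1 occurrence(s) of y with (y + 8)
  => ( y + 8 ) <= 16
stmt 3: x := z + y  -- replace 0 occurrence(s) of x with (z + y)
  => ( y + 8 ) <= 16
stmt 2: y := 5 - x  -- replace 1 occurrence(s) of y with (5 - x)
  => ( ( 5 - x ) + 8 ) <= 16
stmt 1: z := y + z  -- replace 0 occurrence(s) of z with (y + z)
  => ( ( 5 - x ) + 8 ) <= 16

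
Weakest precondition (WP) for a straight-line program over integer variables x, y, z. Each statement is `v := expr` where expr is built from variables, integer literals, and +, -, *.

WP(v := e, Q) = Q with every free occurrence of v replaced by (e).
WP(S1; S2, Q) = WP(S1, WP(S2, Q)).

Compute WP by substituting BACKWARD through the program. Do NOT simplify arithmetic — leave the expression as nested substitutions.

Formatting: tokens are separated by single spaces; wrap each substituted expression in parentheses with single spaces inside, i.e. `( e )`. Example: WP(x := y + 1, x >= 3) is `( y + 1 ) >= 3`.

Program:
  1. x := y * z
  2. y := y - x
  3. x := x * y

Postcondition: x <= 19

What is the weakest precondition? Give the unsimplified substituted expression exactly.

post: x <= 19
stmt 3: x := x * y  -- replace 1 occurrence(s) of x with (x * y)
  => ( x * y ) <= 19
stmt 2: y := y - x  -- replace 1 occurrence(s) of y with (y - x)
  => ( x * ( y - x ) ) <= 19
stmt 1: x := y * z  -- replace 2 occurrence(s) of x with (y * z)
  => ( ( y * z ) * ( y - ( y * z ) ) ) <= 19

Answer: ( ( y * z ) * ( y - ( y * z ) ) ) <= 19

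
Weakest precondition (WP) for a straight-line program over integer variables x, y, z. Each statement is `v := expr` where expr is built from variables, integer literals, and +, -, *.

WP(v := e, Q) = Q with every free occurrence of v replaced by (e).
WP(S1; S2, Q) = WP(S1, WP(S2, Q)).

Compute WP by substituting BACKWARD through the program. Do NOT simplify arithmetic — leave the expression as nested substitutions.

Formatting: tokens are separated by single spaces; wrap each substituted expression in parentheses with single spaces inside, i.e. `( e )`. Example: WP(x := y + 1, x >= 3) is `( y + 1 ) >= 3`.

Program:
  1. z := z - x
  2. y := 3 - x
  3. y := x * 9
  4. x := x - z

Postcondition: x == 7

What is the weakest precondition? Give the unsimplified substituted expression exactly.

Answer: ( x - ( z - x ) ) == 7

Derivation:
post: x == 7
stmt 4: x := x - z  -- replace 1 occurrence(s) of x with (x - z)
  => ( x - z ) == 7
stmt 3: y := x * 9  -- replace 0 occurrence(s) of y with (x * 9)
  => ( x - z ) == 7
stmt 2: y := 3 - x  -- replace 0 occurrence(s) of y with (3 - x)
  => ( x - z ) == 7
stmt 1: z := z - x  -- replace 1 occurrence(s) of z with (z - x)
  => ( x - ( z - x ) ) == 7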